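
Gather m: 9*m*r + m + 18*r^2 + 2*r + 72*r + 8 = m*(9*r + 1) + 18*r^2 + 74*r + 8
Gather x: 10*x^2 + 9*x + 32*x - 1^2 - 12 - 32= 10*x^2 + 41*x - 45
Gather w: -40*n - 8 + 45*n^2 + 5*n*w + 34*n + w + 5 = 45*n^2 - 6*n + w*(5*n + 1) - 3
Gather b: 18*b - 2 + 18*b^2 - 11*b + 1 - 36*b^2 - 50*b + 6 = -18*b^2 - 43*b + 5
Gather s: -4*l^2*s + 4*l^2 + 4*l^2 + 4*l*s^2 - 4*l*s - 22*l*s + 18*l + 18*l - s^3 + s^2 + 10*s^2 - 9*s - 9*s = 8*l^2 + 36*l - s^3 + s^2*(4*l + 11) + s*(-4*l^2 - 26*l - 18)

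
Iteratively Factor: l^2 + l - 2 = (l + 2)*(l - 1)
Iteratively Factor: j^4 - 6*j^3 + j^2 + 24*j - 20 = (j - 5)*(j^3 - j^2 - 4*j + 4) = (j - 5)*(j - 1)*(j^2 - 4) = (j - 5)*(j - 1)*(j + 2)*(j - 2)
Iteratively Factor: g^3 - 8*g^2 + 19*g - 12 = (g - 3)*(g^2 - 5*g + 4) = (g - 3)*(g - 1)*(g - 4)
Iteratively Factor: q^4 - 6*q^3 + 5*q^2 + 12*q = (q - 3)*(q^3 - 3*q^2 - 4*q) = (q - 3)*(q + 1)*(q^2 - 4*q) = q*(q - 3)*(q + 1)*(q - 4)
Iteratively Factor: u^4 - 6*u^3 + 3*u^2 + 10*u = (u + 1)*(u^3 - 7*u^2 + 10*u) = (u - 2)*(u + 1)*(u^2 - 5*u) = (u - 5)*(u - 2)*(u + 1)*(u)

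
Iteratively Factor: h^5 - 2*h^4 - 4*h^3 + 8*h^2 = (h - 2)*(h^4 - 4*h^2) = h*(h - 2)*(h^3 - 4*h) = h^2*(h - 2)*(h^2 - 4) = h^2*(h - 2)^2*(h + 2)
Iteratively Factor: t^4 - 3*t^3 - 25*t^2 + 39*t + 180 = (t - 4)*(t^3 + t^2 - 21*t - 45) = (t - 4)*(t + 3)*(t^2 - 2*t - 15) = (t - 5)*(t - 4)*(t + 3)*(t + 3)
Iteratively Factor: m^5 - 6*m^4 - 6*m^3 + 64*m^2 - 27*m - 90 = (m + 1)*(m^4 - 7*m^3 + m^2 + 63*m - 90) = (m - 3)*(m + 1)*(m^3 - 4*m^2 - 11*m + 30) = (m - 3)*(m + 1)*(m + 3)*(m^2 - 7*m + 10) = (m - 5)*(m - 3)*(m + 1)*(m + 3)*(m - 2)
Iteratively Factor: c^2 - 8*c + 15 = (c - 5)*(c - 3)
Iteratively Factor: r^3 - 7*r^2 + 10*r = (r - 2)*(r^2 - 5*r) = (r - 5)*(r - 2)*(r)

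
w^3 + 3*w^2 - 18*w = w*(w - 3)*(w + 6)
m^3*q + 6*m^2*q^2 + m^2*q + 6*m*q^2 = m*(m + 6*q)*(m*q + q)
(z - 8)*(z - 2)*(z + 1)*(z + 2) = z^4 - 7*z^3 - 12*z^2 + 28*z + 32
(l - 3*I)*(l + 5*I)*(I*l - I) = I*l^3 - 2*l^2 - I*l^2 + 2*l + 15*I*l - 15*I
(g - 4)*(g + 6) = g^2 + 2*g - 24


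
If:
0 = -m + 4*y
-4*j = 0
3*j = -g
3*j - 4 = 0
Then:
No Solution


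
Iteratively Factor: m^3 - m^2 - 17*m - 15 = (m + 1)*(m^2 - 2*m - 15) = (m + 1)*(m + 3)*(m - 5)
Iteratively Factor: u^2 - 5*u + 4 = (u - 1)*(u - 4)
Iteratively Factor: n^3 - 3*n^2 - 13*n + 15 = (n - 1)*(n^2 - 2*n - 15) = (n - 5)*(n - 1)*(n + 3)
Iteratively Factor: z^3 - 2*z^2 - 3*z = (z - 3)*(z^2 + z) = z*(z - 3)*(z + 1)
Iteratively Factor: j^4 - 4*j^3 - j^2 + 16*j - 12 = (j - 1)*(j^3 - 3*j^2 - 4*j + 12) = (j - 2)*(j - 1)*(j^2 - j - 6) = (j - 3)*(j - 2)*(j - 1)*(j + 2)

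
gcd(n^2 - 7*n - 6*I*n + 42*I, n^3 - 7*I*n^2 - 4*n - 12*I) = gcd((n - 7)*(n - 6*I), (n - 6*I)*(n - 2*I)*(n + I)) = n - 6*I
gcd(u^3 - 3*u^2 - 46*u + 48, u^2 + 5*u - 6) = u^2 + 5*u - 6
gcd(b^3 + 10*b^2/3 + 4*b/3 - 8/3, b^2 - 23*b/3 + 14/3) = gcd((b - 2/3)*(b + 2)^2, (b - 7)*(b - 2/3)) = b - 2/3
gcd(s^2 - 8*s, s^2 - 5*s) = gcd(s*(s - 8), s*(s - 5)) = s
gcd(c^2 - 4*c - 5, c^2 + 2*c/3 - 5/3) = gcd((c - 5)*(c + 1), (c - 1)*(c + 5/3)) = 1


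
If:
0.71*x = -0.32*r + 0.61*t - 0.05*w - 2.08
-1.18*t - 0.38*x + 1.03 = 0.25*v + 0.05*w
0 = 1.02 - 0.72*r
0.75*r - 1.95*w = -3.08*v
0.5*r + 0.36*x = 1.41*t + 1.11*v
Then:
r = 1.42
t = 2.05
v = -2.47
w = -3.36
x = -1.57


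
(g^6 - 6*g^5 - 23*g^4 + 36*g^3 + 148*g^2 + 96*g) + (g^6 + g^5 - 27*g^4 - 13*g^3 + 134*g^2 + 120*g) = 2*g^6 - 5*g^5 - 50*g^4 + 23*g^3 + 282*g^2 + 216*g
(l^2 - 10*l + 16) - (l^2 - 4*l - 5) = 21 - 6*l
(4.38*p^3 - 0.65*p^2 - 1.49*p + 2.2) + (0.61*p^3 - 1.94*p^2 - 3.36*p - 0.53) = 4.99*p^3 - 2.59*p^2 - 4.85*p + 1.67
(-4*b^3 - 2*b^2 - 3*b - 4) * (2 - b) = 4*b^4 - 6*b^3 - b^2 - 2*b - 8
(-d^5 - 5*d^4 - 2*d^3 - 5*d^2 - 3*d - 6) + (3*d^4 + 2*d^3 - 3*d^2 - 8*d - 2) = -d^5 - 2*d^4 - 8*d^2 - 11*d - 8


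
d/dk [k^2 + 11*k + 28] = 2*k + 11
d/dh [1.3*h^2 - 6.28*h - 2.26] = 2.6*h - 6.28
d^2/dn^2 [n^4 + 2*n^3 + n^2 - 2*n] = 12*n^2 + 12*n + 2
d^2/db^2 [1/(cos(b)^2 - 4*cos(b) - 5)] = (4*sin(b)^4 - 38*sin(b)^2 - 5*cos(b) - 3*cos(3*b) - 8)/(sin(b)^2 + 4*cos(b) + 4)^3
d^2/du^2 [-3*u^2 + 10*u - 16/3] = -6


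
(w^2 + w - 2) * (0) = 0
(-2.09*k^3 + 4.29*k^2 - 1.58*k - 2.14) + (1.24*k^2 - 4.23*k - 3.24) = -2.09*k^3 + 5.53*k^2 - 5.81*k - 5.38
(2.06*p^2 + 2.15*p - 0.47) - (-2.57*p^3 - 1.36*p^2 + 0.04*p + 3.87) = 2.57*p^3 + 3.42*p^2 + 2.11*p - 4.34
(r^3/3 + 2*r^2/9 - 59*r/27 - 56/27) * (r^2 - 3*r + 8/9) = r^5/3 - 7*r^4/9 - 23*r^3/9 + 379*r^2/81 + 1040*r/243 - 448/243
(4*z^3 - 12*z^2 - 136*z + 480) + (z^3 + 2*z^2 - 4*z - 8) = 5*z^3 - 10*z^2 - 140*z + 472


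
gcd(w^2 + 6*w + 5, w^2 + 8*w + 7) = w + 1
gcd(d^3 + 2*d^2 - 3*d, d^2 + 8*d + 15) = d + 3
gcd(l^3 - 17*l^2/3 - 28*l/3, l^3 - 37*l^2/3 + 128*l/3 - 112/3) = l - 7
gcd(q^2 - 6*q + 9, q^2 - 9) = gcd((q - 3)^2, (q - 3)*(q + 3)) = q - 3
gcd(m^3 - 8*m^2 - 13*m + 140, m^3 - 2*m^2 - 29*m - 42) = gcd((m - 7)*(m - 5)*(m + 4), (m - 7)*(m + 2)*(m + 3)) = m - 7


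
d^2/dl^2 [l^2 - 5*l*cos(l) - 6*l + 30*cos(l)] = 5*l*cos(l) + 10*sin(l) - 30*cos(l) + 2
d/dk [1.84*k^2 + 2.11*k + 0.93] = 3.68*k + 2.11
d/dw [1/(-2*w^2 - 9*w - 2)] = (4*w + 9)/(2*w^2 + 9*w + 2)^2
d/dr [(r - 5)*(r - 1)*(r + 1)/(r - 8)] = (2*r^3 - 29*r^2 + 80*r + 3)/(r^2 - 16*r + 64)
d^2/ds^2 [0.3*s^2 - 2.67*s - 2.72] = 0.600000000000000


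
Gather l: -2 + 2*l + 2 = 2*l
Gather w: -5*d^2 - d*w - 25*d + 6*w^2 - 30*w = -5*d^2 - 25*d + 6*w^2 + w*(-d - 30)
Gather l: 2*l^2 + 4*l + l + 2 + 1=2*l^2 + 5*l + 3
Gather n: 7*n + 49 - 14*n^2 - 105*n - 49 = -14*n^2 - 98*n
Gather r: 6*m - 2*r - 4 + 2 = 6*m - 2*r - 2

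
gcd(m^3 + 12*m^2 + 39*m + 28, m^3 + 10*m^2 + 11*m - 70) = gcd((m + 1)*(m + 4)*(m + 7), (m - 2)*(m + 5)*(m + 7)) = m + 7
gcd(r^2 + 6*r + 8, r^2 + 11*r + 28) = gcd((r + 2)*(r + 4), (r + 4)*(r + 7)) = r + 4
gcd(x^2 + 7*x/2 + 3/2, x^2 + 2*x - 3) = x + 3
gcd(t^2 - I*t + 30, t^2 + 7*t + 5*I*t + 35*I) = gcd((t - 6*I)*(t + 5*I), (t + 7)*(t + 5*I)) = t + 5*I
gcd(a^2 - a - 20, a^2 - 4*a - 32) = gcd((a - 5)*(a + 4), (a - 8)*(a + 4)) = a + 4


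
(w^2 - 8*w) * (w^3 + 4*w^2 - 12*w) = w^5 - 4*w^4 - 44*w^3 + 96*w^2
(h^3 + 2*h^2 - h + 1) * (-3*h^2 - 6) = -3*h^5 - 6*h^4 - 3*h^3 - 15*h^2 + 6*h - 6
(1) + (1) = 2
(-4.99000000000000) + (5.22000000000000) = 0.230000000000000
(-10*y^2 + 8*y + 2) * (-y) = 10*y^3 - 8*y^2 - 2*y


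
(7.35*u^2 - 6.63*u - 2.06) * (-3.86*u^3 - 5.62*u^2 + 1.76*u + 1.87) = -28.371*u^5 - 15.7152*u^4 + 58.1482*u^3 + 13.6529*u^2 - 16.0237*u - 3.8522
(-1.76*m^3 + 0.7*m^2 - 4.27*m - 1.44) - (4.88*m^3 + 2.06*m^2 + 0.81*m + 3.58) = -6.64*m^3 - 1.36*m^2 - 5.08*m - 5.02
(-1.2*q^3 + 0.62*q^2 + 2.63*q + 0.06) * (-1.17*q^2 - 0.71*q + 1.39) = 1.404*q^5 + 0.1266*q^4 - 5.1853*q^3 - 1.0757*q^2 + 3.6131*q + 0.0834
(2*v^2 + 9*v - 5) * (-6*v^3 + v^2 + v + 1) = -12*v^5 - 52*v^4 + 41*v^3 + 6*v^2 + 4*v - 5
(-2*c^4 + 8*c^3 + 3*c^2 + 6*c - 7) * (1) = -2*c^4 + 8*c^3 + 3*c^2 + 6*c - 7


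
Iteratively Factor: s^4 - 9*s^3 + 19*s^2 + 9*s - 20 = (s - 5)*(s^3 - 4*s^2 - s + 4) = (s - 5)*(s - 1)*(s^2 - 3*s - 4) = (s - 5)*(s - 1)*(s + 1)*(s - 4)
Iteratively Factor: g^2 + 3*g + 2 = (g + 2)*(g + 1)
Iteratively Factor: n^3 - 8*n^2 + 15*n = (n - 3)*(n^2 - 5*n) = n*(n - 3)*(n - 5)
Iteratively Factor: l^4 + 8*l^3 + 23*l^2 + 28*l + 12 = (l + 1)*(l^3 + 7*l^2 + 16*l + 12) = (l + 1)*(l + 3)*(l^2 + 4*l + 4) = (l + 1)*(l + 2)*(l + 3)*(l + 2)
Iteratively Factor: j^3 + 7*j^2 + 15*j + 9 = (j + 3)*(j^2 + 4*j + 3) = (j + 3)^2*(j + 1)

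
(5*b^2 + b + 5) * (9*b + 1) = 45*b^3 + 14*b^2 + 46*b + 5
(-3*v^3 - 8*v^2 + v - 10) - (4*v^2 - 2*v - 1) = -3*v^3 - 12*v^2 + 3*v - 9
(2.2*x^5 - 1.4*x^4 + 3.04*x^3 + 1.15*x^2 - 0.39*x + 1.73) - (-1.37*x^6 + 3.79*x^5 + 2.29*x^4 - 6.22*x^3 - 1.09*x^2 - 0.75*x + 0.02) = 1.37*x^6 - 1.59*x^5 - 3.69*x^4 + 9.26*x^3 + 2.24*x^2 + 0.36*x + 1.71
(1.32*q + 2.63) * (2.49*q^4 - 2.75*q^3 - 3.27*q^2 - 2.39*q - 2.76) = 3.2868*q^5 + 2.9187*q^4 - 11.5489*q^3 - 11.7549*q^2 - 9.9289*q - 7.2588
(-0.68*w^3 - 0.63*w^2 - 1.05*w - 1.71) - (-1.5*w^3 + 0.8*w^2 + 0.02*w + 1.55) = 0.82*w^3 - 1.43*w^2 - 1.07*w - 3.26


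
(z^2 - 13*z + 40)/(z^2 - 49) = (z^2 - 13*z + 40)/(z^2 - 49)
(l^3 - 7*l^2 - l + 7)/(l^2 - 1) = l - 7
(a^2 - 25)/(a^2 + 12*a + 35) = (a - 5)/(a + 7)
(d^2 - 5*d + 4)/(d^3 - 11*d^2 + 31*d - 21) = (d - 4)/(d^2 - 10*d + 21)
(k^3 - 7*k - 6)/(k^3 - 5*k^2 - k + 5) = (k^2 - k - 6)/(k^2 - 6*k + 5)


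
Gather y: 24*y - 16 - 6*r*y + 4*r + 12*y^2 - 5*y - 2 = 4*r + 12*y^2 + y*(19 - 6*r) - 18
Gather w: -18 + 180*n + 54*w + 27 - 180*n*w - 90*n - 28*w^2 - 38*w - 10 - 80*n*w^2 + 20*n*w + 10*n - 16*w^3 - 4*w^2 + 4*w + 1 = 100*n - 16*w^3 + w^2*(-80*n - 32) + w*(20 - 160*n)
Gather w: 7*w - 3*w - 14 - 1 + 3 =4*w - 12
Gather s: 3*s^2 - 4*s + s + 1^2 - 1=3*s^2 - 3*s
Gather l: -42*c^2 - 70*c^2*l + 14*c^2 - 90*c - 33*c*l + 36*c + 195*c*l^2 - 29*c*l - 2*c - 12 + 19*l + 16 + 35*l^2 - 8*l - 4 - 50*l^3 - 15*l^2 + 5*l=-28*c^2 - 56*c - 50*l^3 + l^2*(195*c + 20) + l*(-70*c^2 - 62*c + 16)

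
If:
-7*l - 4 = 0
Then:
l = -4/7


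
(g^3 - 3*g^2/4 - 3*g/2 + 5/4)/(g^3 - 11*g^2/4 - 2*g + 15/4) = (g - 1)/(g - 3)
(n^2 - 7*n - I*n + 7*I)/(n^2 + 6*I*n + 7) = (n - 7)/(n + 7*I)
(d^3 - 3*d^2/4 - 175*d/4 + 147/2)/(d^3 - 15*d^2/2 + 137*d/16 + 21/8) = 4*(d + 7)/(4*d + 1)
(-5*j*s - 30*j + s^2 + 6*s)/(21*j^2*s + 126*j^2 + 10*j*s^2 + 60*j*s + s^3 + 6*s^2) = (-5*j + s)/(21*j^2 + 10*j*s + s^2)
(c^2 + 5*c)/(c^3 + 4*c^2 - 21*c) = (c + 5)/(c^2 + 4*c - 21)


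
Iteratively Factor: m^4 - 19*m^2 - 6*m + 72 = (m - 4)*(m^3 + 4*m^2 - 3*m - 18) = (m - 4)*(m + 3)*(m^2 + m - 6) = (m - 4)*(m - 2)*(m + 3)*(m + 3)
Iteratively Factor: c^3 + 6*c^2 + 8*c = (c + 2)*(c^2 + 4*c) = c*(c + 2)*(c + 4)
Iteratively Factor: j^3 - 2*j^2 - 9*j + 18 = (j + 3)*(j^2 - 5*j + 6) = (j - 2)*(j + 3)*(j - 3)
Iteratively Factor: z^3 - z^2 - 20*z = (z - 5)*(z^2 + 4*z) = (z - 5)*(z + 4)*(z)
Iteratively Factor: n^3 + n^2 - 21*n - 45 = (n - 5)*(n^2 + 6*n + 9) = (n - 5)*(n + 3)*(n + 3)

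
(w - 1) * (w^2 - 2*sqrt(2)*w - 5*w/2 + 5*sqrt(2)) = w^3 - 7*w^2/2 - 2*sqrt(2)*w^2 + 5*w/2 + 7*sqrt(2)*w - 5*sqrt(2)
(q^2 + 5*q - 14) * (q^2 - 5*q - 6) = q^4 - 45*q^2 + 40*q + 84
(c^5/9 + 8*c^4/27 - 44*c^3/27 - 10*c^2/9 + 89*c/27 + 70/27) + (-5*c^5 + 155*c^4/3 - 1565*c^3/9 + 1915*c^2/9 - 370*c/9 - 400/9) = -44*c^5/9 + 1403*c^4/27 - 4739*c^3/27 + 635*c^2/3 - 1021*c/27 - 1130/27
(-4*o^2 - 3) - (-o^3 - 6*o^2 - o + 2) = o^3 + 2*o^2 + o - 5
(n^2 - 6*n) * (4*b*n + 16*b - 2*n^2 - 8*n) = 4*b*n^3 - 8*b*n^2 - 96*b*n - 2*n^4 + 4*n^3 + 48*n^2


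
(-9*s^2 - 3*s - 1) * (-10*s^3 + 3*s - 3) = 90*s^5 + 30*s^4 - 17*s^3 + 18*s^2 + 6*s + 3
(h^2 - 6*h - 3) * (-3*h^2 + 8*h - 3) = -3*h^4 + 26*h^3 - 42*h^2 - 6*h + 9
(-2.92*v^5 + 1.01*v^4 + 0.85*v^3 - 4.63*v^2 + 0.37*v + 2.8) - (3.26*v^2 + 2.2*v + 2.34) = -2.92*v^5 + 1.01*v^4 + 0.85*v^3 - 7.89*v^2 - 1.83*v + 0.46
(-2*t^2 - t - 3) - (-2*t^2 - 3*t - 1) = 2*t - 2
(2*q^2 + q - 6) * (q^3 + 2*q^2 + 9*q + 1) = 2*q^5 + 5*q^4 + 14*q^3 - q^2 - 53*q - 6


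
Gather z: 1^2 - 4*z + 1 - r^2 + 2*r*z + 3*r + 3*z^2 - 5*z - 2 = -r^2 + 3*r + 3*z^2 + z*(2*r - 9)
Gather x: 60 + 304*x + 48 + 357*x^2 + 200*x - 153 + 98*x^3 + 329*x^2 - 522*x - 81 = 98*x^3 + 686*x^2 - 18*x - 126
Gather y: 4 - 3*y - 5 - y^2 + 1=-y^2 - 3*y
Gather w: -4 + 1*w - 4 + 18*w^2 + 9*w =18*w^2 + 10*w - 8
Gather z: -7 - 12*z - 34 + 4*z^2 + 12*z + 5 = 4*z^2 - 36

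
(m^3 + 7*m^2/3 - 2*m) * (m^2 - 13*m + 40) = m^5 - 32*m^4/3 + 23*m^3/3 + 358*m^2/3 - 80*m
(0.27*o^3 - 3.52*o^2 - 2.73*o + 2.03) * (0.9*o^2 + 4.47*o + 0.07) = 0.243*o^5 - 1.9611*o^4 - 18.1725*o^3 - 10.6225*o^2 + 8.883*o + 0.1421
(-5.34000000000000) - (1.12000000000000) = -6.46000000000000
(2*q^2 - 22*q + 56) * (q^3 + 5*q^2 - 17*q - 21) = 2*q^5 - 12*q^4 - 88*q^3 + 612*q^2 - 490*q - 1176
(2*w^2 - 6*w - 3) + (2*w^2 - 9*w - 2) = 4*w^2 - 15*w - 5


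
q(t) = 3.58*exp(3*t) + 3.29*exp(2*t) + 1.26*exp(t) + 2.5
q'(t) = 10.74*exp(3*t) + 6.58*exp(2*t) + 1.26*exp(t)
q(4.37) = 1788663.47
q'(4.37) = 5345228.14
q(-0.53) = 5.11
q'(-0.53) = 5.21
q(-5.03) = 2.51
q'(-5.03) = 0.01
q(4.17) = 984165.01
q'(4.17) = 2938545.63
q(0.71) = 48.80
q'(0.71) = 120.16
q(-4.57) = 2.51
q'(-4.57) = 0.01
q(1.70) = 695.18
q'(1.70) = 1965.66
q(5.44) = 43984571.76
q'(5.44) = 131778416.23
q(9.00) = 1904948732865.29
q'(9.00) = 5714630156870.13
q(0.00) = 10.63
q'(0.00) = 18.58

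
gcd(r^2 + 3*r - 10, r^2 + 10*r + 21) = 1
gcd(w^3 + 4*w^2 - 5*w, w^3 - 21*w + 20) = w^2 + 4*w - 5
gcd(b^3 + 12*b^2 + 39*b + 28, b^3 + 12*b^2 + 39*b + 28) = b^3 + 12*b^2 + 39*b + 28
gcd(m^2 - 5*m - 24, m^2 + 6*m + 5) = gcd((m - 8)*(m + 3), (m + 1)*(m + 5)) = 1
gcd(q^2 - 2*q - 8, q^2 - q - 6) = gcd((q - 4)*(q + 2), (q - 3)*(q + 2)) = q + 2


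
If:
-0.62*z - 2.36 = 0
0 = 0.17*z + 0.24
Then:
No Solution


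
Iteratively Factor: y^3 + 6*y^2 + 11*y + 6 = (y + 3)*(y^2 + 3*y + 2) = (y + 1)*(y + 3)*(y + 2)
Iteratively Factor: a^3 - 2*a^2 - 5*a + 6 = (a - 3)*(a^2 + a - 2) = (a - 3)*(a - 1)*(a + 2)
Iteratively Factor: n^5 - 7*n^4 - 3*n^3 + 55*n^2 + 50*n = (n - 5)*(n^4 - 2*n^3 - 13*n^2 - 10*n) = (n - 5)*(n + 1)*(n^3 - 3*n^2 - 10*n) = n*(n - 5)*(n + 1)*(n^2 - 3*n - 10) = n*(n - 5)*(n + 1)*(n + 2)*(n - 5)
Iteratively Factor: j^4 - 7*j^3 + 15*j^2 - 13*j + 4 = (j - 1)*(j^3 - 6*j^2 + 9*j - 4) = (j - 1)^2*(j^2 - 5*j + 4) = (j - 1)^3*(j - 4)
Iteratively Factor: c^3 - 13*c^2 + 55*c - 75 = (c - 3)*(c^2 - 10*c + 25) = (c - 5)*(c - 3)*(c - 5)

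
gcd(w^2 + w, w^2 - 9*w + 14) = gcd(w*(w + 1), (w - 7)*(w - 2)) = 1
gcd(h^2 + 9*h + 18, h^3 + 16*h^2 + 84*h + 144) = h + 6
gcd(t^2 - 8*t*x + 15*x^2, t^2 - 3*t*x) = -t + 3*x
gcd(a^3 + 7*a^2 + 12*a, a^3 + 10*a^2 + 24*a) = a^2 + 4*a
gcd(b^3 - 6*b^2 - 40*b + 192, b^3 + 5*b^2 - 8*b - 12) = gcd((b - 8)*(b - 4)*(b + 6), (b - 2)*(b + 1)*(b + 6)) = b + 6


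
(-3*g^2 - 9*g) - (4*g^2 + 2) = -7*g^2 - 9*g - 2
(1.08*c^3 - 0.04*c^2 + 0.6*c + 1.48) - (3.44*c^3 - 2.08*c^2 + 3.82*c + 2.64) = -2.36*c^3 + 2.04*c^2 - 3.22*c - 1.16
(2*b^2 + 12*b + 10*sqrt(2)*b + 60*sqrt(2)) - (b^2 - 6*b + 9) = b^2 + 10*sqrt(2)*b + 18*b - 9 + 60*sqrt(2)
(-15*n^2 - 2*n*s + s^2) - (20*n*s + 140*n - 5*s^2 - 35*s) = -15*n^2 - 22*n*s - 140*n + 6*s^2 + 35*s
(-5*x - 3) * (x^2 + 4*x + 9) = -5*x^3 - 23*x^2 - 57*x - 27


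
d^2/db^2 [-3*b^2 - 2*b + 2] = -6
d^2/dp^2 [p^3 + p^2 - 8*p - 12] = 6*p + 2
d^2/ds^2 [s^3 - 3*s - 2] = 6*s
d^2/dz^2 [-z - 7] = 0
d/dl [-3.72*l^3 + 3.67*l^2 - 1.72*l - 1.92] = -11.16*l^2 + 7.34*l - 1.72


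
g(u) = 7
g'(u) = 0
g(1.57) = 7.00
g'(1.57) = 0.00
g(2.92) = 7.00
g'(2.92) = 0.00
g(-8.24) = 7.00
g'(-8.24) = 0.00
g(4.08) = 7.00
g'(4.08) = 0.00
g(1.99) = 7.00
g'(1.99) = 0.00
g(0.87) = 7.00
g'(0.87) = 0.00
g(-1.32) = 7.00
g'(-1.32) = 0.00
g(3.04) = 7.00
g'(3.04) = 0.00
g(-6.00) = 7.00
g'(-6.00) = 0.00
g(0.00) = 7.00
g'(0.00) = 0.00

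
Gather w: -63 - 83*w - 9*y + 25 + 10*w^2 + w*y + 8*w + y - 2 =10*w^2 + w*(y - 75) - 8*y - 40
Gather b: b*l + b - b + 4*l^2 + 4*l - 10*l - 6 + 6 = b*l + 4*l^2 - 6*l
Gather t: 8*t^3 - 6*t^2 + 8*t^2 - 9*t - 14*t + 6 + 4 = 8*t^3 + 2*t^2 - 23*t + 10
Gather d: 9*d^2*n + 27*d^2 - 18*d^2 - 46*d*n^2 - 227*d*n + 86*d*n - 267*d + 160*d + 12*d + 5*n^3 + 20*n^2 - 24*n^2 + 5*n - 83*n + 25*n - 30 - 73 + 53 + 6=d^2*(9*n + 9) + d*(-46*n^2 - 141*n - 95) + 5*n^3 - 4*n^2 - 53*n - 44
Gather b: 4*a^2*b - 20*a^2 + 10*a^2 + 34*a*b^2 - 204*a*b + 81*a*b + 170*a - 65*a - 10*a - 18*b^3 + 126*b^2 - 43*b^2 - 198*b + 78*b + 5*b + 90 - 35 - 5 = -10*a^2 + 95*a - 18*b^3 + b^2*(34*a + 83) + b*(4*a^2 - 123*a - 115) + 50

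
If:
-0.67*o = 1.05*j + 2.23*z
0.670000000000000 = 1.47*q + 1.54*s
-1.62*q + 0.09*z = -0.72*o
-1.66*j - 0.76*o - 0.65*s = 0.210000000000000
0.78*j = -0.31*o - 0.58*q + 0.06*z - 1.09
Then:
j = 0.45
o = -2.50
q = -1.08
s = 1.47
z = 0.54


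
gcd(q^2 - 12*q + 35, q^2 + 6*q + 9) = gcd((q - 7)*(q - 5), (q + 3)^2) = 1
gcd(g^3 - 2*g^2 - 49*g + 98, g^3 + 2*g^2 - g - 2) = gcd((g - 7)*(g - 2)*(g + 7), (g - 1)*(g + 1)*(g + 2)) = 1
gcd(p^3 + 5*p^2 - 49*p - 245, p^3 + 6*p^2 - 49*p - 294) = p^2 - 49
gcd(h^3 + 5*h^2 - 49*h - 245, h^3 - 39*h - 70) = h^2 - 2*h - 35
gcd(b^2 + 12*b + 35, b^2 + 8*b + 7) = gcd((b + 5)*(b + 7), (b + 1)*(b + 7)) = b + 7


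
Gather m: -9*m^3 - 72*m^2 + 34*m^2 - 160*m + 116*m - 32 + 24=-9*m^3 - 38*m^2 - 44*m - 8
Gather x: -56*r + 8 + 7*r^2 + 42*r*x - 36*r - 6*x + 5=7*r^2 - 92*r + x*(42*r - 6) + 13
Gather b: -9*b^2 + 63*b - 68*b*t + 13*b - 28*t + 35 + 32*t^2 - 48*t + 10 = -9*b^2 + b*(76 - 68*t) + 32*t^2 - 76*t + 45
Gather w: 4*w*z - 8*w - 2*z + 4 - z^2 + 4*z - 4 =w*(4*z - 8) - z^2 + 2*z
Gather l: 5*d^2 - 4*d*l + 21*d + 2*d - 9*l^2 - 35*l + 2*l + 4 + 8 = 5*d^2 + 23*d - 9*l^2 + l*(-4*d - 33) + 12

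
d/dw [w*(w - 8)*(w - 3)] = 3*w^2 - 22*w + 24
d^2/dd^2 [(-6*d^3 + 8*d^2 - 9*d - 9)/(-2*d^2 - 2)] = (3*d^3 + 51*d^2 - 9*d - 17)/(d^6 + 3*d^4 + 3*d^2 + 1)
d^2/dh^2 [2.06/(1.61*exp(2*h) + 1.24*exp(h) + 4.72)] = (2.06*(3.22*exp(h) + 1.24)*(6.44*exp(h) + 2.48)*exp(h) - (13.2664*exp(h) + 2.5544)*(1.61*exp(2*h) + 1.24*exp(h) + 4.72))*exp(h)/(1.61*exp(2*h) + 1.24*exp(h) + 4.72)^3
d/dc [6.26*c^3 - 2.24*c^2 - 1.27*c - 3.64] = 18.78*c^2 - 4.48*c - 1.27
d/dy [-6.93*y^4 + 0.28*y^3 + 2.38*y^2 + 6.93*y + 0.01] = -27.72*y^3 + 0.84*y^2 + 4.76*y + 6.93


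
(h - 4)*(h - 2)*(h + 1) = h^3 - 5*h^2 + 2*h + 8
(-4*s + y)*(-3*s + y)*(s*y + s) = 12*s^3*y + 12*s^3 - 7*s^2*y^2 - 7*s^2*y + s*y^3 + s*y^2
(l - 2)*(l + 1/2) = l^2 - 3*l/2 - 1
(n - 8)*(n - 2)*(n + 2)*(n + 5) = n^4 - 3*n^3 - 44*n^2 + 12*n + 160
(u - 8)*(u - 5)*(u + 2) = u^3 - 11*u^2 + 14*u + 80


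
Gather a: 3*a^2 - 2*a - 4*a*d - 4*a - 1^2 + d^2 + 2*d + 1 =3*a^2 + a*(-4*d - 6) + d^2 + 2*d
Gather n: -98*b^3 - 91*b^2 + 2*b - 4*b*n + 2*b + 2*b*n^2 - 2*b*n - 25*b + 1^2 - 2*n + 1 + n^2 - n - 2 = -98*b^3 - 91*b^2 - 21*b + n^2*(2*b + 1) + n*(-6*b - 3)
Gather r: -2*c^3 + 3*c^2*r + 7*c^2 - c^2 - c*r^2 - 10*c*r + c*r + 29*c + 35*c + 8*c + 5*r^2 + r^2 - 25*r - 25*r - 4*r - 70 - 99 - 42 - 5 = -2*c^3 + 6*c^2 + 72*c + r^2*(6 - c) + r*(3*c^2 - 9*c - 54) - 216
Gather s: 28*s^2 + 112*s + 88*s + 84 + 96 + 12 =28*s^2 + 200*s + 192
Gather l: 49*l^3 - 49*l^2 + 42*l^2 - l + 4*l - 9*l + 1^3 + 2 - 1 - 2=49*l^3 - 7*l^2 - 6*l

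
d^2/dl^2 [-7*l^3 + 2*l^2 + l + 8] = 4 - 42*l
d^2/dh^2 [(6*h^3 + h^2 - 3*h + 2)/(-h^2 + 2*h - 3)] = 2*(-5*h^3 + 111*h^2 - 177*h + 7)/(h^6 - 6*h^5 + 21*h^4 - 44*h^3 + 63*h^2 - 54*h + 27)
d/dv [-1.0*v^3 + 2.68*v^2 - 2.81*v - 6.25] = -3.0*v^2 + 5.36*v - 2.81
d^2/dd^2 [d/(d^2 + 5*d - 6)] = 2*(d*(2*d + 5)^2 - (3*d + 5)*(d^2 + 5*d - 6))/(d^2 + 5*d - 6)^3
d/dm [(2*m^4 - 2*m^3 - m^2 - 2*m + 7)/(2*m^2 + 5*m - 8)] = (8*m^5 + 26*m^4 - 84*m^3 + 47*m^2 - 12*m - 19)/(4*m^4 + 20*m^3 - 7*m^2 - 80*m + 64)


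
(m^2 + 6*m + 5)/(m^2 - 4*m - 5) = (m + 5)/(m - 5)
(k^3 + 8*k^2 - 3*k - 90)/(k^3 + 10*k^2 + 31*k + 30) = (k^2 + 3*k - 18)/(k^2 + 5*k + 6)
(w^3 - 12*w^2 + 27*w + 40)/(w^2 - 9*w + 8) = (w^2 - 4*w - 5)/(w - 1)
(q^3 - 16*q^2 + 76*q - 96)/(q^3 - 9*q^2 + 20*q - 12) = (q - 8)/(q - 1)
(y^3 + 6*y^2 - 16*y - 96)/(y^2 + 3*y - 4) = (y^2 + 2*y - 24)/(y - 1)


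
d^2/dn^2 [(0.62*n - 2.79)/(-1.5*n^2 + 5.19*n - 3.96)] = (-(0.62*n - 2.79)*(3.0*n - 5.19)*(6.0*n - 10.38) + (5.58*n - 14.8056)*(1.5*n^2 - 5.19*n + 3.96))/(1.5*n^2 - 5.19*n + 3.96)^3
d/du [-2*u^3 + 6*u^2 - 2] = 6*u*(2 - u)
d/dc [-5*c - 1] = -5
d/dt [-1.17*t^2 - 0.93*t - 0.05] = -2.34*t - 0.93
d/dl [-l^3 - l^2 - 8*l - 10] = -3*l^2 - 2*l - 8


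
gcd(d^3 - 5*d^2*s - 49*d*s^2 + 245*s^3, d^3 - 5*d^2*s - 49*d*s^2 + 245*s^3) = d^3 - 5*d^2*s - 49*d*s^2 + 245*s^3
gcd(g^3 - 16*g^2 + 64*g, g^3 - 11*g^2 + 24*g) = g^2 - 8*g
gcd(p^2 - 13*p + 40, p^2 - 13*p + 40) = p^2 - 13*p + 40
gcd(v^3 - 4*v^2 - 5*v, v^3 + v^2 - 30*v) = v^2 - 5*v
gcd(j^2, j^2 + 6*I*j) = j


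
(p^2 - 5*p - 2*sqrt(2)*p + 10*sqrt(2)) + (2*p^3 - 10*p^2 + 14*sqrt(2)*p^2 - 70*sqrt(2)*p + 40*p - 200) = 2*p^3 - 9*p^2 + 14*sqrt(2)*p^2 - 72*sqrt(2)*p + 35*p - 200 + 10*sqrt(2)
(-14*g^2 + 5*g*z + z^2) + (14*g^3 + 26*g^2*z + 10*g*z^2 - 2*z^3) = 14*g^3 + 26*g^2*z - 14*g^2 + 10*g*z^2 + 5*g*z - 2*z^3 + z^2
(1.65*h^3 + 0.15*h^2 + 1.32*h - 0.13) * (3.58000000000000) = 5.907*h^3 + 0.537*h^2 + 4.7256*h - 0.4654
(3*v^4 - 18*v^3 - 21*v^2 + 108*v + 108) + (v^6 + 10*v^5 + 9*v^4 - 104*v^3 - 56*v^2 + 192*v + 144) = v^6 + 10*v^5 + 12*v^4 - 122*v^3 - 77*v^2 + 300*v + 252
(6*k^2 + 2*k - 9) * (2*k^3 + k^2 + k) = 12*k^5 + 10*k^4 - 10*k^3 - 7*k^2 - 9*k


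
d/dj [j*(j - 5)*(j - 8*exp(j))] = -8*j^2*exp(j) + 3*j^2 + 24*j*exp(j) - 10*j + 40*exp(j)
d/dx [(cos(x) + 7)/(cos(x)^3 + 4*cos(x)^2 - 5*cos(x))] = (115*cos(x) + 25*cos(2*x) + cos(3*x) - 45)*sin(x)/(2*(cos(x) - 1)^2*(cos(x) + 5)^2*cos(x)^2)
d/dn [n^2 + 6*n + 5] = 2*n + 6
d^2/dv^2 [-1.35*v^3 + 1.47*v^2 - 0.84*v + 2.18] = 2.94 - 8.1*v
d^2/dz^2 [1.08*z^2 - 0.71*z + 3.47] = 2.16000000000000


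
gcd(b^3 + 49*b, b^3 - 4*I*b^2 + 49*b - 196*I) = b^2 + 49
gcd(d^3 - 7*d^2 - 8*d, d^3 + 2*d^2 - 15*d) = d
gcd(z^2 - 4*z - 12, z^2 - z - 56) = 1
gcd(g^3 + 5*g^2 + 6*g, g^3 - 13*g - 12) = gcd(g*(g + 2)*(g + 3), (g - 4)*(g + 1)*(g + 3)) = g + 3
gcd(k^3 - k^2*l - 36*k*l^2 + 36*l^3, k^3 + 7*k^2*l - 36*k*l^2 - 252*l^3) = k^2 - 36*l^2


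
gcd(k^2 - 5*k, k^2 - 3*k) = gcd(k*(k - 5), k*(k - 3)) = k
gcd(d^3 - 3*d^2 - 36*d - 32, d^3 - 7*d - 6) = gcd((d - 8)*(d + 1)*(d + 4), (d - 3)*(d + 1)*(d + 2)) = d + 1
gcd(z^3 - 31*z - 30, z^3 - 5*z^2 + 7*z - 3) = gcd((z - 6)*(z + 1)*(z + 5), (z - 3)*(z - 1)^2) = 1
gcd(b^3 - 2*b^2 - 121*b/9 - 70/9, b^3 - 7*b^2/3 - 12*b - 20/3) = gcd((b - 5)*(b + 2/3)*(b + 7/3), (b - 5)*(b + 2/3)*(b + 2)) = b^2 - 13*b/3 - 10/3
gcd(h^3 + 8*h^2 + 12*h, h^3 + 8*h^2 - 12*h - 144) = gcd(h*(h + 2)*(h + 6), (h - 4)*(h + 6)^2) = h + 6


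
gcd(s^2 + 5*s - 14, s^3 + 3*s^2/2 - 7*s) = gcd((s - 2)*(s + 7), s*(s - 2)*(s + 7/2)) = s - 2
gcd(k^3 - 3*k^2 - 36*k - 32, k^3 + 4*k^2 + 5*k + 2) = k + 1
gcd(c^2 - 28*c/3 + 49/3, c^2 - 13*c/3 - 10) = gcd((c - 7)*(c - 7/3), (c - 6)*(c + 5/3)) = 1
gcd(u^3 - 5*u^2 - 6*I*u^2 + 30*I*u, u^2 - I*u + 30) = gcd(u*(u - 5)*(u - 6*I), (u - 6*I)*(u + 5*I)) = u - 6*I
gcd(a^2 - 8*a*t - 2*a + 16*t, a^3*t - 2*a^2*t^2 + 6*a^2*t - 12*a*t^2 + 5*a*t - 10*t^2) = 1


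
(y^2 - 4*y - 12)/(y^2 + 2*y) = (y - 6)/y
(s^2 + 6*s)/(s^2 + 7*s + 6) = s/(s + 1)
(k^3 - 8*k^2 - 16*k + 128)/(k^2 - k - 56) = (k^2 - 16)/(k + 7)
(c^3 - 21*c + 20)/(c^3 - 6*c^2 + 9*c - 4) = (c + 5)/(c - 1)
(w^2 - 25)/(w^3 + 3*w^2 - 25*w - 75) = 1/(w + 3)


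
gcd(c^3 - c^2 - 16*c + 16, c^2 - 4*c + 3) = c - 1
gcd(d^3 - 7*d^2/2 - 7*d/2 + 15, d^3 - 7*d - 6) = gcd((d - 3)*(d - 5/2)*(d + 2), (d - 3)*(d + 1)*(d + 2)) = d^2 - d - 6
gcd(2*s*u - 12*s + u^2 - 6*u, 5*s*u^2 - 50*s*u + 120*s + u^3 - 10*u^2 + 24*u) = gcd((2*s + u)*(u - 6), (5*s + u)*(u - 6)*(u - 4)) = u - 6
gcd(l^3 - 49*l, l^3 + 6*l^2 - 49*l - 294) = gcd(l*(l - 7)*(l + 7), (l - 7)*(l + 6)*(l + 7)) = l^2 - 49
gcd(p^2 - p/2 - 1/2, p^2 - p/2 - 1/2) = p^2 - p/2 - 1/2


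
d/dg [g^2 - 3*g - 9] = 2*g - 3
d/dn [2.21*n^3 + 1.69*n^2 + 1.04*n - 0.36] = 6.63*n^2 + 3.38*n + 1.04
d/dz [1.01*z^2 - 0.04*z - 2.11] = 2.02*z - 0.04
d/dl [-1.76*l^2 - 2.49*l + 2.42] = -3.52*l - 2.49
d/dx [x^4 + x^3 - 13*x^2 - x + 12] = 4*x^3 + 3*x^2 - 26*x - 1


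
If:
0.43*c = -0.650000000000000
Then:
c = -1.51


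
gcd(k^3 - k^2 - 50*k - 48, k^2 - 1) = k + 1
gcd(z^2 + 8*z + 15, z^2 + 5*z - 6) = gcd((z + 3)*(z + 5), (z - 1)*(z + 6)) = 1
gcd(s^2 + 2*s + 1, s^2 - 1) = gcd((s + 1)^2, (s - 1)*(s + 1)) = s + 1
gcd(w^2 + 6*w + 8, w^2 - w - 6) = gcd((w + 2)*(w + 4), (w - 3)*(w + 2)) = w + 2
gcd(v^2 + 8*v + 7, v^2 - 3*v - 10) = 1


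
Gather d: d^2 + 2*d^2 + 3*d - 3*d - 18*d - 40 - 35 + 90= 3*d^2 - 18*d + 15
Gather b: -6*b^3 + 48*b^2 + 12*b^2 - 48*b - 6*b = -6*b^3 + 60*b^2 - 54*b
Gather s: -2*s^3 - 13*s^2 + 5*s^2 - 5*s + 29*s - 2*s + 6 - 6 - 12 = -2*s^3 - 8*s^2 + 22*s - 12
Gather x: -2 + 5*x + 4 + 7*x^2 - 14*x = 7*x^2 - 9*x + 2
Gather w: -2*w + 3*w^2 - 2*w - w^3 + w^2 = -w^3 + 4*w^2 - 4*w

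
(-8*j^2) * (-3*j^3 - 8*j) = 24*j^5 + 64*j^3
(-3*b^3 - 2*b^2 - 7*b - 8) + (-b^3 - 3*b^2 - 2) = -4*b^3 - 5*b^2 - 7*b - 10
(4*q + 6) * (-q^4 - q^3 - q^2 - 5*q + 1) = -4*q^5 - 10*q^4 - 10*q^3 - 26*q^2 - 26*q + 6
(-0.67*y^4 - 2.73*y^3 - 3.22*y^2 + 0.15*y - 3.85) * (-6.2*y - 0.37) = 4.154*y^5 + 17.1739*y^4 + 20.9741*y^3 + 0.2614*y^2 + 23.8145*y + 1.4245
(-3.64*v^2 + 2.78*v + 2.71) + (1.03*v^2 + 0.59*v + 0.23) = -2.61*v^2 + 3.37*v + 2.94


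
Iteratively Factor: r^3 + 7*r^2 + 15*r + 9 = (r + 1)*(r^2 + 6*r + 9) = (r + 1)*(r + 3)*(r + 3)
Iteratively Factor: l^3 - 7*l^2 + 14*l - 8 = (l - 4)*(l^2 - 3*l + 2) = (l - 4)*(l - 1)*(l - 2)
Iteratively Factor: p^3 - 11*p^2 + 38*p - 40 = (p - 2)*(p^2 - 9*p + 20) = (p - 5)*(p - 2)*(p - 4)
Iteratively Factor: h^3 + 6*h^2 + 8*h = (h)*(h^2 + 6*h + 8) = h*(h + 4)*(h + 2)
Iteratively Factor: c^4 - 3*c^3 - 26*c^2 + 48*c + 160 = (c - 4)*(c^3 + c^2 - 22*c - 40) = (c - 5)*(c - 4)*(c^2 + 6*c + 8) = (c - 5)*(c - 4)*(c + 2)*(c + 4)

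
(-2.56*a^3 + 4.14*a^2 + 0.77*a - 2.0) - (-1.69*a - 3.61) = -2.56*a^3 + 4.14*a^2 + 2.46*a + 1.61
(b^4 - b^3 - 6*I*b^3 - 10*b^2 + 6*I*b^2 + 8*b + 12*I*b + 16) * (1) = b^4 - b^3 - 6*I*b^3 - 10*b^2 + 6*I*b^2 + 8*b + 12*I*b + 16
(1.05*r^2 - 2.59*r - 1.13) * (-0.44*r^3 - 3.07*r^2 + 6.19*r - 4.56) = -0.462*r^5 - 2.0839*r^4 + 14.948*r^3 - 17.351*r^2 + 4.8157*r + 5.1528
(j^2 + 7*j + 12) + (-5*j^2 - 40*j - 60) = -4*j^2 - 33*j - 48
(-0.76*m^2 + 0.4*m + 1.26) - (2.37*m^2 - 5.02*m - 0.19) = -3.13*m^2 + 5.42*m + 1.45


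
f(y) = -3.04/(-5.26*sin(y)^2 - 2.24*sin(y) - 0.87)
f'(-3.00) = 5.24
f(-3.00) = 4.62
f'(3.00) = 6.73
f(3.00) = 2.36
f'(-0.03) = -8.97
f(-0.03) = 3.76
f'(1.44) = -0.07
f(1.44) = 0.37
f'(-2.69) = -8.04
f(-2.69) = 3.40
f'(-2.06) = -1.13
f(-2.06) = 1.02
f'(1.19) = -0.24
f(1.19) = 0.41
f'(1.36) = -0.12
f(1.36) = 0.38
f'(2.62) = 1.82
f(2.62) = 0.92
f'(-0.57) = 6.18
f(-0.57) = 2.55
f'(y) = -3.04*(10.52*sin(y)*cos(y) + 2.24*cos(y))/(-5.26*sin(y)^2 - 2.24*sin(y) - 0.87)^2 = -(31.9808*sin(y) + 6.8096)*cos(y)/(5.26*sin(y)^2 + 2.24*sin(y) + 0.87)^2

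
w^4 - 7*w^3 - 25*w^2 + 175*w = w*(w - 7)*(w - 5)*(w + 5)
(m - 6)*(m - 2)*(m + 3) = m^3 - 5*m^2 - 12*m + 36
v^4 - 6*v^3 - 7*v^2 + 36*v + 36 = (v - 6)*(v - 3)*(v + 1)*(v + 2)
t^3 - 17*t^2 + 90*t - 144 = (t - 8)*(t - 6)*(t - 3)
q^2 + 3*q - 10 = (q - 2)*(q + 5)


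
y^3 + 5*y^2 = y^2*(y + 5)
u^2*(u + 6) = u^3 + 6*u^2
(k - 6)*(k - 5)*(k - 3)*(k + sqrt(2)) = k^4 - 14*k^3 + sqrt(2)*k^3 - 14*sqrt(2)*k^2 + 63*k^2 - 90*k + 63*sqrt(2)*k - 90*sqrt(2)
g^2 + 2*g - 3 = (g - 1)*(g + 3)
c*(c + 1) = c^2 + c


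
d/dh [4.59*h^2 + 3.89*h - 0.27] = 9.18*h + 3.89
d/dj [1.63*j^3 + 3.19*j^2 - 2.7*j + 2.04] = 4.89*j^2 + 6.38*j - 2.7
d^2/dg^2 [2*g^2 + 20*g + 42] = 4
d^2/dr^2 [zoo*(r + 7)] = 0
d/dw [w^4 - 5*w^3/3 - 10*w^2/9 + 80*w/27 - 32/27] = 4*w^3 - 5*w^2 - 20*w/9 + 80/27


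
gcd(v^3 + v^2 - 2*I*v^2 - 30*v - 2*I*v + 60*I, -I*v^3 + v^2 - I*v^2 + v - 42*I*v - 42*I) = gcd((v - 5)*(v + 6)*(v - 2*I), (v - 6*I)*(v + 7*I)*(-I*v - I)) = 1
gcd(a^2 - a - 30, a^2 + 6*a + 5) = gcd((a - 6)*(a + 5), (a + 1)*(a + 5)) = a + 5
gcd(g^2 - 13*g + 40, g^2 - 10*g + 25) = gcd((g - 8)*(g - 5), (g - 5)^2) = g - 5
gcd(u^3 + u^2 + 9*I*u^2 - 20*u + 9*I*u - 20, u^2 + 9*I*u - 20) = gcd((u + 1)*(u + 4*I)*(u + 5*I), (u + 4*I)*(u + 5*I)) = u^2 + 9*I*u - 20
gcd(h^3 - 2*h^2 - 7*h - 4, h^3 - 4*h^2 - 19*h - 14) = h + 1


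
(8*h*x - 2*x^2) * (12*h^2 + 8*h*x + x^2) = 96*h^3*x + 40*h^2*x^2 - 8*h*x^3 - 2*x^4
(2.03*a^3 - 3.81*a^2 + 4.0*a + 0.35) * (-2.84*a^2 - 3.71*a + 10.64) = -5.7652*a^5 + 3.2891*a^4 + 24.3743*a^3 - 56.3724*a^2 + 41.2615*a + 3.724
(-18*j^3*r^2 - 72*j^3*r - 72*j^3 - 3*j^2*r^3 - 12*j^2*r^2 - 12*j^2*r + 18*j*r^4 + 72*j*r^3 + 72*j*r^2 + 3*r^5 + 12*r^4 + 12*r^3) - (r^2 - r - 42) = -18*j^3*r^2 - 72*j^3*r - 72*j^3 - 3*j^2*r^3 - 12*j^2*r^2 - 12*j^2*r + 18*j*r^4 + 72*j*r^3 + 72*j*r^2 + 3*r^5 + 12*r^4 + 12*r^3 - r^2 + r + 42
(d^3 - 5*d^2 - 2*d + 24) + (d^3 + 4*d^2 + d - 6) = 2*d^3 - d^2 - d + 18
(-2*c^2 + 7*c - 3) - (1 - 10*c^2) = 8*c^2 + 7*c - 4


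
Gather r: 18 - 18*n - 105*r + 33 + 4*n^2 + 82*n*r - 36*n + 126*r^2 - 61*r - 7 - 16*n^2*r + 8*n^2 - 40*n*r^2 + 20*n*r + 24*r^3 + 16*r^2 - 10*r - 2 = 12*n^2 - 54*n + 24*r^3 + r^2*(142 - 40*n) + r*(-16*n^2 + 102*n - 176) + 42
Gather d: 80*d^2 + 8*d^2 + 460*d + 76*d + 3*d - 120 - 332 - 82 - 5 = 88*d^2 + 539*d - 539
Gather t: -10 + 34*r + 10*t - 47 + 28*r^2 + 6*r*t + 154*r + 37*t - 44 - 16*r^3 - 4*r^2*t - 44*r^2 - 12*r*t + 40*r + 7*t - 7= -16*r^3 - 16*r^2 + 228*r + t*(-4*r^2 - 6*r + 54) - 108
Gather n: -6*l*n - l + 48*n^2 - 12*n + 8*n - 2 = -l + 48*n^2 + n*(-6*l - 4) - 2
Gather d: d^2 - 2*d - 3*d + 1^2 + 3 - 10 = d^2 - 5*d - 6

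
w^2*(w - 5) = w^3 - 5*w^2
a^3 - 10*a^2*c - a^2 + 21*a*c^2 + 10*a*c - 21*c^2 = (a - 1)*(a - 7*c)*(a - 3*c)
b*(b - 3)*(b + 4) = b^3 + b^2 - 12*b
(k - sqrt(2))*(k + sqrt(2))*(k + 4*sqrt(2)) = k^3 + 4*sqrt(2)*k^2 - 2*k - 8*sqrt(2)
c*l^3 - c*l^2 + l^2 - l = l*(l - 1)*(c*l + 1)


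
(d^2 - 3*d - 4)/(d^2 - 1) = (d - 4)/(d - 1)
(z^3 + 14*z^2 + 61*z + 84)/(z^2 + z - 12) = (z^2 + 10*z + 21)/(z - 3)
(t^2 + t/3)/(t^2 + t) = (t + 1/3)/(t + 1)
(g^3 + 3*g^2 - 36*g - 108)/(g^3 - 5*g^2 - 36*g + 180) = (g + 3)/(g - 5)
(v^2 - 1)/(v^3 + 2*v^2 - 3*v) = (v + 1)/(v*(v + 3))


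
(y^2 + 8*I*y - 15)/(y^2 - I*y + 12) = (y + 5*I)/(y - 4*I)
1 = 1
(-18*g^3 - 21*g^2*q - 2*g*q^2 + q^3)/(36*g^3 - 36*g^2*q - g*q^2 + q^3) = (3*g^2 + 4*g*q + q^2)/(-6*g^2 + 5*g*q + q^2)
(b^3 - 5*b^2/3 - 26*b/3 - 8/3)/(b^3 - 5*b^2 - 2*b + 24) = (b + 1/3)/(b - 3)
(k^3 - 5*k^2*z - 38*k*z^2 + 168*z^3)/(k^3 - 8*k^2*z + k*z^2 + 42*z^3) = (-k^2 - 2*k*z + 24*z^2)/(-k^2 + k*z + 6*z^2)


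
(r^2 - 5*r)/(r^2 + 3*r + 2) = r*(r - 5)/(r^2 + 3*r + 2)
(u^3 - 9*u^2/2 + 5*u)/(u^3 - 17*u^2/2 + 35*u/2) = (2*u^2 - 9*u + 10)/(2*u^2 - 17*u + 35)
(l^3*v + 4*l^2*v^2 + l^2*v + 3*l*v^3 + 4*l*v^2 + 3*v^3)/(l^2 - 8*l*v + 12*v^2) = v*(l^3 + 4*l^2*v + l^2 + 3*l*v^2 + 4*l*v + 3*v^2)/(l^2 - 8*l*v + 12*v^2)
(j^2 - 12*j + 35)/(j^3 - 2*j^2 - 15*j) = (j - 7)/(j*(j + 3))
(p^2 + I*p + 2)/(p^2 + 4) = (p - I)/(p - 2*I)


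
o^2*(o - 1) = o^3 - o^2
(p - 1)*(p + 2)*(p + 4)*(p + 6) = p^4 + 11*p^3 + 32*p^2 + 4*p - 48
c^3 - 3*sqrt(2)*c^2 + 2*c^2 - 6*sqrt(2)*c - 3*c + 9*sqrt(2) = (c - 1)*(c + 3)*(c - 3*sqrt(2))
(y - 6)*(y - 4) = y^2 - 10*y + 24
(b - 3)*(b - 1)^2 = b^3 - 5*b^2 + 7*b - 3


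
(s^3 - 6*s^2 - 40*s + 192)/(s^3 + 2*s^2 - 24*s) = (s - 8)/s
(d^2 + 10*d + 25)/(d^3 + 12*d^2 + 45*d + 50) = 1/(d + 2)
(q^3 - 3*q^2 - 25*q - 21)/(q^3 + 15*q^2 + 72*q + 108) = (q^2 - 6*q - 7)/(q^2 + 12*q + 36)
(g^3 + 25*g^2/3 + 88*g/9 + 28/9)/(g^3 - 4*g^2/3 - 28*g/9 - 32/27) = 3*(g + 7)/(3*g - 8)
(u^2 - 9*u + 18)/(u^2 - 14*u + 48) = (u - 3)/(u - 8)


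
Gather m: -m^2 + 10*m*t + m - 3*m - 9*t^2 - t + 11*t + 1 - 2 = -m^2 + m*(10*t - 2) - 9*t^2 + 10*t - 1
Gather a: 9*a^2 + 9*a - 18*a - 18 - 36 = 9*a^2 - 9*a - 54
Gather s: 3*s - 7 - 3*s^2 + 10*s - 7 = -3*s^2 + 13*s - 14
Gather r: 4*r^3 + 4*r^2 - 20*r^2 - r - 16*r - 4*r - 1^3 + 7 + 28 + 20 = 4*r^3 - 16*r^2 - 21*r + 54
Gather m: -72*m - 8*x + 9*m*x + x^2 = m*(9*x - 72) + x^2 - 8*x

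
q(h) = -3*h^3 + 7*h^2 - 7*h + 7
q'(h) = -9*h^2 + 14*h - 7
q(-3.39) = 228.05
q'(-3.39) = -157.89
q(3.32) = -48.87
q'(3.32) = -59.72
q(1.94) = -2.14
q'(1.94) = -13.71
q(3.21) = -42.57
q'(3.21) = -54.80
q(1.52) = 2.00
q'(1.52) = -6.51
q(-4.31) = 407.39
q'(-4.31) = -234.52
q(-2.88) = 156.88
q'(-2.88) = -121.97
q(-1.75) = 56.77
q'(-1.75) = -59.06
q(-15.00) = 11812.00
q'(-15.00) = -2242.00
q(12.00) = -4253.00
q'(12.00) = -1135.00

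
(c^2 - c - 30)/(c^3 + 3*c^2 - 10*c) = (c - 6)/(c*(c - 2))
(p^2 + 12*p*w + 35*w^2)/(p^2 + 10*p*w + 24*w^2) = (p^2 + 12*p*w + 35*w^2)/(p^2 + 10*p*w + 24*w^2)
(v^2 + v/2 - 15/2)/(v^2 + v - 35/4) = 2*(v + 3)/(2*v + 7)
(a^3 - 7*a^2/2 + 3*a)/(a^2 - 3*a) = (a^2 - 7*a/2 + 3)/(a - 3)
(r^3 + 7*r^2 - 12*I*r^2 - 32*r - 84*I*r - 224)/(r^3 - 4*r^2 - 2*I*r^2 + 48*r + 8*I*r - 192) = (r^2 + r*(7 - 4*I) - 28*I)/(r^2 + r*(-4 + 6*I) - 24*I)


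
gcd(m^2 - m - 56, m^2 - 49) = m + 7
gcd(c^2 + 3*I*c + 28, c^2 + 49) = c + 7*I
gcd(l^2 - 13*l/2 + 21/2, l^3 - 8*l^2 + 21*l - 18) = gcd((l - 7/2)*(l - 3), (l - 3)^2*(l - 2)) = l - 3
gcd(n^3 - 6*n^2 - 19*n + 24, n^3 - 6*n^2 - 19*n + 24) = n^3 - 6*n^2 - 19*n + 24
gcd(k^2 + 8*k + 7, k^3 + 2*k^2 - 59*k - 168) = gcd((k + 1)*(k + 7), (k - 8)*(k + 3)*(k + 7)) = k + 7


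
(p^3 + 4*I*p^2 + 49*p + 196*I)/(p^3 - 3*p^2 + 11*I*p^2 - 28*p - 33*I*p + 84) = (p - 7*I)/(p - 3)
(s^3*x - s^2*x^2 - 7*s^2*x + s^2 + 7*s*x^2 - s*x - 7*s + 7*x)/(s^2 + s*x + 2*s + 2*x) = (s^3*x - s^2*x^2 - 7*s^2*x + s^2 + 7*s*x^2 - s*x - 7*s + 7*x)/(s^2 + s*x + 2*s + 2*x)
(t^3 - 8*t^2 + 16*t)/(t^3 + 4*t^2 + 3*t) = (t^2 - 8*t + 16)/(t^2 + 4*t + 3)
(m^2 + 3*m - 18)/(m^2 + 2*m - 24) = (m - 3)/(m - 4)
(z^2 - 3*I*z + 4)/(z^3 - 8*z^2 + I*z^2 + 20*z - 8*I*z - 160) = (z + I)/(z^2 + z*(-8 + 5*I) - 40*I)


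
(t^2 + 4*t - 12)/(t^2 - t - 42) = (t - 2)/(t - 7)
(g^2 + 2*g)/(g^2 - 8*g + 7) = g*(g + 2)/(g^2 - 8*g + 7)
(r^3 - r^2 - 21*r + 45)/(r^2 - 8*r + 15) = (r^2 + 2*r - 15)/(r - 5)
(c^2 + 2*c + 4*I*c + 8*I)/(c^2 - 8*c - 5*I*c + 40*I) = (c^2 + c*(2 + 4*I) + 8*I)/(c^2 + c*(-8 - 5*I) + 40*I)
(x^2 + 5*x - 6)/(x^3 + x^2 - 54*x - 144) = (x - 1)/(x^2 - 5*x - 24)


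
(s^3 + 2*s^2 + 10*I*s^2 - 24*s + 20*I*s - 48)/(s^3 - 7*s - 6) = (s^2 + 10*I*s - 24)/(s^2 - 2*s - 3)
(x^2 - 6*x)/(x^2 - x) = (x - 6)/(x - 1)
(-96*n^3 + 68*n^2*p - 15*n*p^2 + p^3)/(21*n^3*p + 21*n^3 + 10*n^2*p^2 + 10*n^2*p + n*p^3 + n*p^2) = (-96*n^3 + 68*n^2*p - 15*n*p^2 + p^3)/(n*(21*n^2*p + 21*n^2 + 10*n*p^2 + 10*n*p + p^3 + p^2))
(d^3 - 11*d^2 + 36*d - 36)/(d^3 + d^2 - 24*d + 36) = (d - 6)/(d + 6)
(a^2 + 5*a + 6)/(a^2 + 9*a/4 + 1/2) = 4*(a + 3)/(4*a + 1)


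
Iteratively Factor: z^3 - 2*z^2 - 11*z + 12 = (z - 4)*(z^2 + 2*z - 3) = (z - 4)*(z + 3)*(z - 1)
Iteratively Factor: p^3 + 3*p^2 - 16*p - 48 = (p + 3)*(p^2 - 16) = (p - 4)*(p + 3)*(p + 4)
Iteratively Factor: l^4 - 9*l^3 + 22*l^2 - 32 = (l - 2)*(l^3 - 7*l^2 + 8*l + 16) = (l - 2)*(l + 1)*(l^2 - 8*l + 16) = (l - 4)*(l - 2)*(l + 1)*(l - 4)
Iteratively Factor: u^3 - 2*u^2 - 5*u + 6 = (u + 2)*(u^2 - 4*u + 3) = (u - 3)*(u + 2)*(u - 1)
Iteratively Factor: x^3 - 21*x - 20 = (x + 1)*(x^2 - x - 20) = (x - 5)*(x + 1)*(x + 4)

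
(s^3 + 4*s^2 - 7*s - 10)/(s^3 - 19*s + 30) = (s + 1)/(s - 3)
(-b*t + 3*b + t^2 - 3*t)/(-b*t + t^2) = (t - 3)/t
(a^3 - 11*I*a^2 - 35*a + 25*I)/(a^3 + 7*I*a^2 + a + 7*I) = (a^2 - 10*I*a - 25)/(a^2 + 8*I*a - 7)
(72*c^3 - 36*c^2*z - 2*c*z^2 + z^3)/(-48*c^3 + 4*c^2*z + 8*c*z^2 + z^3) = (-6*c + z)/(4*c + z)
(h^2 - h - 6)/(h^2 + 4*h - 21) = (h + 2)/(h + 7)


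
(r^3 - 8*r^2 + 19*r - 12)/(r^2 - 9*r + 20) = (r^2 - 4*r + 3)/(r - 5)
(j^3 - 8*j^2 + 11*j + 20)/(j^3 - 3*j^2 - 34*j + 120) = (j + 1)/(j + 6)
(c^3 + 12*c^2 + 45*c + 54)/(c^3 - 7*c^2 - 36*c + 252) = (c^2 + 6*c + 9)/(c^2 - 13*c + 42)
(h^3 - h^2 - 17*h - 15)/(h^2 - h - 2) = (h^2 - 2*h - 15)/(h - 2)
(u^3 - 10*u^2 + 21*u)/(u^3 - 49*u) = (u - 3)/(u + 7)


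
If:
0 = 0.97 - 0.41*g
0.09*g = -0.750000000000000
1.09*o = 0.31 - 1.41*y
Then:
No Solution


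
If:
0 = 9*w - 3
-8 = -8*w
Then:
No Solution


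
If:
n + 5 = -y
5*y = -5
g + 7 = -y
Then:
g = -6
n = -4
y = -1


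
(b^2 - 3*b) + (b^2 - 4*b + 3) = 2*b^2 - 7*b + 3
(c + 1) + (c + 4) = 2*c + 5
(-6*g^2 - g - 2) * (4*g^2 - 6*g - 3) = -24*g^4 + 32*g^3 + 16*g^2 + 15*g + 6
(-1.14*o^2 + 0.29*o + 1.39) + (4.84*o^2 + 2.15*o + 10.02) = 3.7*o^2 + 2.44*o + 11.41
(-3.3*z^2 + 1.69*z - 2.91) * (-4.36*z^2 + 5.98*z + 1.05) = 14.388*z^4 - 27.1024*z^3 + 19.3288*z^2 - 15.6273*z - 3.0555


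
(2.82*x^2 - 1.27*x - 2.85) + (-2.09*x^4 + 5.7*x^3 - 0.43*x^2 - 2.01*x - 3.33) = -2.09*x^4 + 5.7*x^3 + 2.39*x^2 - 3.28*x - 6.18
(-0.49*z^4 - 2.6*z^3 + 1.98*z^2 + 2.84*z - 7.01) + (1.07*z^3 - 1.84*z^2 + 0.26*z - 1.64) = -0.49*z^4 - 1.53*z^3 + 0.14*z^2 + 3.1*z - 8.65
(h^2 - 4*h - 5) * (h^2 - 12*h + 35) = h^4 - 16*h^3 + 78*h^2 - 80*h - 175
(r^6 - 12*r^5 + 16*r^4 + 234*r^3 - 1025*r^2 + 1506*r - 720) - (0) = r^6 - 12*r^5 + 16*r^4 + 234*r^3 - 1025*r^2 + 1506*r - 720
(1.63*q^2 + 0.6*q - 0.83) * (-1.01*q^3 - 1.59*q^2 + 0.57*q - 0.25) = -1.6463*q^5 - 3.1977*q^4 + 0.8134*q^3 + 1.2542*q^2 - 0.6231*q + 0.2075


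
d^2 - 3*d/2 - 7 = (d - 7/2)*(d + 2)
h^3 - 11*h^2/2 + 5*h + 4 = (h - 4)*(h - 2)*(h + 1/2)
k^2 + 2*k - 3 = (k - 1)*(k + 3)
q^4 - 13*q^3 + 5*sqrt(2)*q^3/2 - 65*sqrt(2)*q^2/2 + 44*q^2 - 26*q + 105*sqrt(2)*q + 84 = (q - 7)*(q - 6)*(q + sqrt(2)/2)*(q + 2*sqrt(2))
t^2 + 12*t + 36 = (t + 6)^2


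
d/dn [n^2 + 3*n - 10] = 2*n + 3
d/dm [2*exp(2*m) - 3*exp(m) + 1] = (4*exp(m) - 3)*exp(m)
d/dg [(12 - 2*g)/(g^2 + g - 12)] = 2*(-g^2 - g + (g - 6)*(2*g + 1) + 12)/(g^2 + g - 12)^2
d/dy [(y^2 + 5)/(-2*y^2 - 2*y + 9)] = 2*(-y^2 + 19*y + 5)/(4*y^4 + 8*y^3 - 32*y^2 - 36*y + 81)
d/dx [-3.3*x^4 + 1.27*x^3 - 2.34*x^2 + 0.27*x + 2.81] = -13.2*x^3 + 3.81*x^2 - 4.68*x + 0.27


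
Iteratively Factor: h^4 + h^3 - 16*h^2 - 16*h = (h + 1)*(h^3 - 16*h) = (h - 4)*(h + 1)*(h^2 + 4*h) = (h - 4)*(h + 1)*(h + 4)*(h)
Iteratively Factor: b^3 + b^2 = (b)*(b^2 + b) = b*(b + 1)*(b)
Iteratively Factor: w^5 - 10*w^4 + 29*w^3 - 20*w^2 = (w - 5)*(w^4 - 5*w^3 + 4*w^2) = w*(w - 5)*(w^3 - 5*w^2 + 4*w) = w*(w - 5)*(w - 1)*(w^2 - 4*w) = w^2*(w - 5)*(w - 1)*(w - 4)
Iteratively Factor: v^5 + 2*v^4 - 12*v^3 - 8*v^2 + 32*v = (v - 2)*(v^4 + 4*v^3 - 4*v^2 - 16*v) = (v - 2)^2*(v^3 + 6*v^2 + 8*v) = (v - 2)^2*(v + 4)*(v^2 + 2*v) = v*(v - 2)^2*(v + 4)*(v + 2)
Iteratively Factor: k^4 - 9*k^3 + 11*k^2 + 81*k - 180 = (k + 3)*(k^3 - 12*k^2 + 47*k - 60) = (k - 4)*(k + 3)*(k^2 - 8*k + 15) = (k - 5)*(k - 4)*(k + 3)*(k - 3)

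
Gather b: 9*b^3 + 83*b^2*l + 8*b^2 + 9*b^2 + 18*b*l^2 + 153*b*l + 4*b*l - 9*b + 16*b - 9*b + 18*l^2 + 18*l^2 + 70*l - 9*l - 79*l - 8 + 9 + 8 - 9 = 9*b^3 + b^2*(83*l + 17) + b*(18*l^2 + 157*l - 2) + 36*l^2 - 18*l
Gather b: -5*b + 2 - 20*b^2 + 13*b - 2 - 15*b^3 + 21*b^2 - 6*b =-15*b^3 + b^2 + 2*b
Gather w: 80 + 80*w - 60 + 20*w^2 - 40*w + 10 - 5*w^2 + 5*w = 15*w^2 + 45*w + 30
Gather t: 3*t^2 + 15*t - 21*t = 3*t^2 - 6*t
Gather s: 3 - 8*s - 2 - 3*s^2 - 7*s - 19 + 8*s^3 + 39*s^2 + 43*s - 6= 8*s^3 + 36*s^2 + 28*s - 24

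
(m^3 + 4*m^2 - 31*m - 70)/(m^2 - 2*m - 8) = (m^2 + 2*m - 35)/(m - 4)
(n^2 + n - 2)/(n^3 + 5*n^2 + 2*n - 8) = 1/(n + 4)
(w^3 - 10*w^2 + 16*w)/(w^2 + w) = (w^2 - 10*w + 16)/(w + 1)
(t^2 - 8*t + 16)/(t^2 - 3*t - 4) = (t - 4)/(t + 1)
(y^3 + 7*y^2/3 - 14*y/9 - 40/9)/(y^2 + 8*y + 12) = (y^2 + y/3 - 20/9)/(y + 6)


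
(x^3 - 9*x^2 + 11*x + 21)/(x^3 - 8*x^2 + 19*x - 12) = (x^2 - 6*x - 7)/(x^2 - 5*x + 4)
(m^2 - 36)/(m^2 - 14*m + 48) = (m + 6)/(m - 8)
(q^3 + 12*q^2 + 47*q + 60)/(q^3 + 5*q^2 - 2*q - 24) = (q + 5)/(q - 2)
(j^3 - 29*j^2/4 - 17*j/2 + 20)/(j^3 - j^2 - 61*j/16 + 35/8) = 4*(j - 8)/(4*j - 7)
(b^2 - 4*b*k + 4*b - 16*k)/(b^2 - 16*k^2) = (b + 4)/(b + 4*k)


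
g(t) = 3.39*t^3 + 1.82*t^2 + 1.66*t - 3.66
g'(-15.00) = 2235.31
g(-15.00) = -11060.31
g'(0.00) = 1.66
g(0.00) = -3.66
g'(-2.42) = 52.41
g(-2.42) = -45.06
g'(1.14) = 19.03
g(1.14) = 5.62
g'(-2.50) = 56.12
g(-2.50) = -49.40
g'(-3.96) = 146.73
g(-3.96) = -192.21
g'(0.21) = 2.87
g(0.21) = -3.20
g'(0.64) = 8.16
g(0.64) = -0.96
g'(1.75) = 39.18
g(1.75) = 22.99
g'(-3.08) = 86.93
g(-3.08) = -90.56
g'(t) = 10.17*t^2 + 3.64*t + 1.66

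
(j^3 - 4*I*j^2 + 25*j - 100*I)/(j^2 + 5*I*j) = j - 9*I - 20/j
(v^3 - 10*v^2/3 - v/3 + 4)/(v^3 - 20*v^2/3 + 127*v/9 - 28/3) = 3*(v + 1)/(3*v - 7)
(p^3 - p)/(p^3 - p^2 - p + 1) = p/(p - 1)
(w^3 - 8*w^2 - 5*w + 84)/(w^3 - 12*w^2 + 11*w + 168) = (w - 4)/(w - 8)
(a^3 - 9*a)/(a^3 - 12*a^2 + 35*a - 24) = a*(a + 3)/(a^2 - 9*a + 8)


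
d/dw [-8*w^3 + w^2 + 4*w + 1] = -24*w^2 + 2*w + 4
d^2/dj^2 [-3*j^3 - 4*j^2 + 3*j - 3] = -18*j - 8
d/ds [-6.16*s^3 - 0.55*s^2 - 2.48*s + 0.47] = -18.48*s^2 - 1.1*s - 2.48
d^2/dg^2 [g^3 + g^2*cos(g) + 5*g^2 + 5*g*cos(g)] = -g^2*cos(g) - 4*g*sin(g) - 5*g*cos(g) + 6*g - 10*sin(g) + 2*cos(g) + 10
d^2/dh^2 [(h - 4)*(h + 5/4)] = 2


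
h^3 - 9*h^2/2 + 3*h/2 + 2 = (h - 4)*(h - 1)*(h + 1/2)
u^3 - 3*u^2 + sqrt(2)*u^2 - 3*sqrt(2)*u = u*(u - 3)*(u + sqrt(2))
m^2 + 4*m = m*(m + 4)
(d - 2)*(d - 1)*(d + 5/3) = d^3 - 4*d^2/3 - 3*d + 10/3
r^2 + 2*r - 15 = (r - 3)*(r + 5)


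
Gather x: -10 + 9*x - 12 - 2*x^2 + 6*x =-2*x^2 + 15*x - 22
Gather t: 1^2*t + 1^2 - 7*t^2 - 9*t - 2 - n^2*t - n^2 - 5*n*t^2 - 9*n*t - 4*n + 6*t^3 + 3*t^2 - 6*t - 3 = -n^2 - 4*n + 6*t^3 + t^2*(-5*n - 4) + t*(-n^2 - 9*n - 14) - 4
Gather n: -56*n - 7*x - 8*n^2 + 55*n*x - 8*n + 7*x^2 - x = -8*n^2 + n*(55*x - 64) + 7*x^2 - 8*x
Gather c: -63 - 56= -119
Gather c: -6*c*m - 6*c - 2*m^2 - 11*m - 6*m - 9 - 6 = c*(-6*m - 6) - 2*m^2 - 17*m - 15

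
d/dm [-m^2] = -2*m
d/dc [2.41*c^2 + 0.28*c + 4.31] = 4.82*c + 0.28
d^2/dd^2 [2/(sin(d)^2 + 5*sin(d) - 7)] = 2*(-4*sin(d)^4 - 15*sin(d)^3 - 47*sin(d)^2 - 5*sin(d) + 64)/(sin(d)^2 + 5*sin(d) - 7)^3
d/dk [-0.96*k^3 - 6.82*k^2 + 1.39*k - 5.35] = -2.88*k^2 - 13.64*k + 1.39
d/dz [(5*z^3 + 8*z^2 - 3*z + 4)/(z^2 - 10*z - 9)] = (5*z^4 - 100*z^3 - 212*z^2 - 152*z + 67)/(z^4 - 20*z^3 + 82*z^2 + 180*z + 81)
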